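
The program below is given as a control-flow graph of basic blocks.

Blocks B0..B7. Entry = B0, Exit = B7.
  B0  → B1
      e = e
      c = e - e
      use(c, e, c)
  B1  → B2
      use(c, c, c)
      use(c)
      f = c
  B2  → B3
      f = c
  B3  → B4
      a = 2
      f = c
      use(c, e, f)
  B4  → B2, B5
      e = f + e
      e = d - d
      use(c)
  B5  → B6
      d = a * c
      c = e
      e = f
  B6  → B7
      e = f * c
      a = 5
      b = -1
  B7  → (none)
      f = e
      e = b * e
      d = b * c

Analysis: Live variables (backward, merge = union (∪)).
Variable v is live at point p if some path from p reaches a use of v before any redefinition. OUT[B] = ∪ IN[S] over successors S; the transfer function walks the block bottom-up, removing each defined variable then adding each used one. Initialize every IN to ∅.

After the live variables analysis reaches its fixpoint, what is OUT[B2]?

Answer: {c, d, e}

Working:
Fixpoint table:
  B0: | IN={d, e} | OUT={c, d, e}
  B1: | IN={c, d, e} | OUT={c, d, e}
  B2: | IN={c, d, e} | OUT={c, d, e}
  B3: | IN={c, d, e} | OUT={a, c, d, e, f}
  B4: | IN={a, c, d, e, f} | OUT={a, c, d, e, f}
  B5: | IN={a, c, e, f} | OUT={c, f}
  B6: | IN={c, f} | OUT={b, c, e}
  B7: | IN={b, c, e} | OUT={}

Merge at B2: OUT[B2] = IN[B3] = {c, d, e}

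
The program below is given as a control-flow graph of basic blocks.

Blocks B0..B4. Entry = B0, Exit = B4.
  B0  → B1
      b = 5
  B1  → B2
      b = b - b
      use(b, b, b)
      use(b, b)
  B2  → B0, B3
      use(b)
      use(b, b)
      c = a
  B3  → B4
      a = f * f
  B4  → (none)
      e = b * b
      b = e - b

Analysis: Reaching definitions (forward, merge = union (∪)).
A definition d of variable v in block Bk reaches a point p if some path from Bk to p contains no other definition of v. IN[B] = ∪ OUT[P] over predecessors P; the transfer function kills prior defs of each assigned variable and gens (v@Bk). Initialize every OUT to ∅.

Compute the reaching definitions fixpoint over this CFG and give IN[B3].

Per-block solution:
  B0:  IN={b@B1, c@B2}  OUT={b@B0, c@B2}
  B1:  IN={b@B0, c@B2}  OUT={b@B1, c@B2}
  B2:  IN={b@B1, c@B2}  OUT={b@B1, c@B2}
  B3:  IN={b@B1, c@B2}  OUT={a@B3, b@B1, c@B2}
  B4:  IN={a@B3, b@B1, c@B2}  OUT={a@B3, b@B4, c@B2, e@B4}

Merge at B3: IN[B3] = OUT[B2] = {b@B1, c@B2}

Answer: {b@B1, c@B2}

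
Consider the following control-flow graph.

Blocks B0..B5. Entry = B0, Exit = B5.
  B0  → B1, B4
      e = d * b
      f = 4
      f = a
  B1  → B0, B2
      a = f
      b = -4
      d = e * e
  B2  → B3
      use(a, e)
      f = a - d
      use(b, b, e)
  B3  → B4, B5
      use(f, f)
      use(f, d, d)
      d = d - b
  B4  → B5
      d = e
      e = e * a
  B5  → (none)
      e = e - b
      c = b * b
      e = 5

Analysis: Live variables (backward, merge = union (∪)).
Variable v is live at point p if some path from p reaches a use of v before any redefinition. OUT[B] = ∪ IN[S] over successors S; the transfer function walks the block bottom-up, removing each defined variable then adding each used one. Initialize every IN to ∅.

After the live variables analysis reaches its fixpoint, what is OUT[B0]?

Answer: {a, b, e, f}

Trace:
Fixpoint table:
  B0:   IN={a, b, d}   OUT={a, b, e, f}
  B1:   IN={e, f}   OUT={a, b, d, e}
  B2:   IN={a, b, d, e}   OUT={a, b, d, e, f}
  B3:   IN={a, b, d, e, f}   OUT={a, b, e}
  B4:   IN={a, b, e}   OUT={b, e}
  B5:   IN={b, e}   OUT={}

Merge at B0: OUT[B0] = IN[B1] ⊔ IN[B4] = {a, b, e, f}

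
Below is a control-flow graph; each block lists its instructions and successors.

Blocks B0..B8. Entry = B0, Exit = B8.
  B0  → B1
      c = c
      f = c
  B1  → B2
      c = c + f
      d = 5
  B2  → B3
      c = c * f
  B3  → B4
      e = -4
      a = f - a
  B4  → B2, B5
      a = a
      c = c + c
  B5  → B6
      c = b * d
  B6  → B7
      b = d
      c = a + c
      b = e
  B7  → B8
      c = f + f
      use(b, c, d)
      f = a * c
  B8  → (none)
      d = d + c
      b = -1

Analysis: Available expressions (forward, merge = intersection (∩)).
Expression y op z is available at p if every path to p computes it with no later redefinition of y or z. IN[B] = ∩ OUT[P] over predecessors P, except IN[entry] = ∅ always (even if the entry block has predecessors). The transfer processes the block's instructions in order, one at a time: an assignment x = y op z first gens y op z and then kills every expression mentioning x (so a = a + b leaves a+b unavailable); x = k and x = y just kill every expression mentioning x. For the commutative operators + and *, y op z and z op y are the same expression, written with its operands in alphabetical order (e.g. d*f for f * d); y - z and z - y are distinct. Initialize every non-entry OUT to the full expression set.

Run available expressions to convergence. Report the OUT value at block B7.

Answer: {a*c}

Working:
Per-block solution:
  B0:   IN={}   OUT={}
  B1:   IN={}   OUT={}
  B2:   IN={}   OUT={}
  B3:   IN={}   OUT={}
  B4:   IN={}   OUT={}
  B5:   IN={}   OUT={b*d}
  B6:   IN={b*d}   OUT={}
  B7:   IN={}   OUT={a*c}
  B8:   IN={a*c}   OUT={a*c}

Merge at B7: IN[B7] = OUT[B6] = {}
Applying B7's transfer function to that IN value gives OUT[B7] (row B7 above).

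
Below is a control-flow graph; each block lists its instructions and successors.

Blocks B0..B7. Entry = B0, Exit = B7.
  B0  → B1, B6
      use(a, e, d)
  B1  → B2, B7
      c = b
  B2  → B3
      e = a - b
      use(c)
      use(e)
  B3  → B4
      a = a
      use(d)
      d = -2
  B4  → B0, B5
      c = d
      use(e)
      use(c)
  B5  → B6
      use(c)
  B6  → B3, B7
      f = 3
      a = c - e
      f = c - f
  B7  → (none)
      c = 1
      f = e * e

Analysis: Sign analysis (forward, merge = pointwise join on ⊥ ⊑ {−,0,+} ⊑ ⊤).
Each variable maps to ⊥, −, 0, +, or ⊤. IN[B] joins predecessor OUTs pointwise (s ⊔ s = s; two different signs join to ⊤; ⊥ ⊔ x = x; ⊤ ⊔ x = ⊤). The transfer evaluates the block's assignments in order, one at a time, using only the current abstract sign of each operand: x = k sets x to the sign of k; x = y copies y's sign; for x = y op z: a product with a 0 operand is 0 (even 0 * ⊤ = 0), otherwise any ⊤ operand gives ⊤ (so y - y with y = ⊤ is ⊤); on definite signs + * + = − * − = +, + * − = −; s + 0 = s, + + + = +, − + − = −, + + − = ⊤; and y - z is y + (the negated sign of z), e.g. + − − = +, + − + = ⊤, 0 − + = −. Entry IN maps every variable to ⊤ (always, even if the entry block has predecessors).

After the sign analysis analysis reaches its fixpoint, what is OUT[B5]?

Answer: {a: ⊤, b: ⊤, c: -, d: -, e: ⊤, f: ⊤}

Derivation:
Converged values:
  B0: | IN=(all ⊤) | OUT=(all ⊤)
  B1: | IN=(all ⊤) | OUT=(all ⊤)
  B2: | IN=(all ⊤) | OUT=(all ⊤)
  B3: | IN=(all ⊤) | OUT={d:-; rest ⊤}
  B4: | IN={d:-; rest ⊤} | OUT={c:-, d:-; rest ⊤}
  B5: | IN={c:-, d:-; rest ⊤} | OUT={c:-, d:-; rest ⊤}
  B6: | IN=(all ⊤) | OUT=(all ⊤)
  B7: | IN=(all ⊤) | OUT={c:+; rest ⊤}

Merge at B5: IN[B5] = OUT[B4] = {a: ⊤, b: ⊤, c: -, d: -, e: ⊤, f: ⊤}
Applying B5's transfer function to that IN value gives OUT[B5] (row B5 above).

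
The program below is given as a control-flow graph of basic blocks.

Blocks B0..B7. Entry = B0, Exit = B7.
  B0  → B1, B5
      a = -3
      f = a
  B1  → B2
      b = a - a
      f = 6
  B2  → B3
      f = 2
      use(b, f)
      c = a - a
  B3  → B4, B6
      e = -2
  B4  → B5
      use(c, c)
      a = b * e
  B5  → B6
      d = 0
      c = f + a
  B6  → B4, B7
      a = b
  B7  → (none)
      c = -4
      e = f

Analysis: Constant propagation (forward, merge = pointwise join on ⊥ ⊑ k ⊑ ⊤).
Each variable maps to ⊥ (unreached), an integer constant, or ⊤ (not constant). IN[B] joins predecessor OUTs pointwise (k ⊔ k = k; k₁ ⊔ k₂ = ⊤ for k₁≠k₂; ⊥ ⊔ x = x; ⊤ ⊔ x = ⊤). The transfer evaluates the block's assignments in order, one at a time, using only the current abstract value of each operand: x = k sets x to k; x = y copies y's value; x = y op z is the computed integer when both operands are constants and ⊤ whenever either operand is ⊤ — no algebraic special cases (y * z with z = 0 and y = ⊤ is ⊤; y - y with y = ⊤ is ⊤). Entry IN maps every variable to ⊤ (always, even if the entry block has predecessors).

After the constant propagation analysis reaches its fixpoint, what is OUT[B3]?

Answer: {a: -3, b: 0, c: 0, d: ⊤, e: -2, f: 2}

Working:
Converged values:
  B0:  IN=(all ⊤)  OUT={a:-3, f:-3; rest ⊤}
  B1:  IN={a:-3, f:-3; rest ⊤}  OUT={a:-3, b:0, f:6; rest ⊤}
  B2:  IN={a:-3, b:0, f:6; rest ⊤}  OUT={a:-3, b:0, c:0, f:2; rest ⊤}
  B3:  IN={a:-3, b:0, c:0, f:2; rest ⊤}  OUT={a:-3, b:0, c:0, e:-2, f:2; rest ⊤}
  B4:  IN=(all ⊤)  OUT=(all ⊤)
  B5:  IN=(all ⊤)  OUT={d:0; rest ⊤}
  B6:  IN=(all ⊤)  OUT=(all ⊤)
  B7:  IN=(all ⊤)  OUT={c:-4; rest ⊤}

Merge at B3: IN[B3] = OUT[B2] = {a: -3, b: 0, c: 0, d: ⊤, e: ⊤, f: 2}
Applying B3's transfer function to that IN value gives OUT[B3] (row B3 above).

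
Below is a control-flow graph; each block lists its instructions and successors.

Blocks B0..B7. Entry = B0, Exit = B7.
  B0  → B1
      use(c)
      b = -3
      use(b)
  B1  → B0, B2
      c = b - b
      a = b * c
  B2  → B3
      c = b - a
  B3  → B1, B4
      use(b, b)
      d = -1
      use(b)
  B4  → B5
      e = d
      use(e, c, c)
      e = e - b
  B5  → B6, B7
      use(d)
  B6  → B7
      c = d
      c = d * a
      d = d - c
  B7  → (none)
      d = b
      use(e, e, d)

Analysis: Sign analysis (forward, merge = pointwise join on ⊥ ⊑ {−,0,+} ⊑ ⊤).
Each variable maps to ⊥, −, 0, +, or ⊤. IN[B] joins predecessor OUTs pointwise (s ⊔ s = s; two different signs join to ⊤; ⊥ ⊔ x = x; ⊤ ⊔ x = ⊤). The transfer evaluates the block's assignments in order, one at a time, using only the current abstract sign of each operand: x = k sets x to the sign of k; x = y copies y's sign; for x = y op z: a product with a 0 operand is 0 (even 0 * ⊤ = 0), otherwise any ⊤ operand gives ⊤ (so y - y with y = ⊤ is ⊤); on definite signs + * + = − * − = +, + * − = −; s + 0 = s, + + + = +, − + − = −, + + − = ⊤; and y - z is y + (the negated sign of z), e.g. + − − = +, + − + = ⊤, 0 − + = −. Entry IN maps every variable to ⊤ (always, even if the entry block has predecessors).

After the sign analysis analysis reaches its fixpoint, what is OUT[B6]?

Answer: {a: ⊤, b: -, c: ⊤, d: ⊤, e: ⊤, f: ⊤}

Derivation:
Converged values:
  B0: | IN=(all ⊤) | OUT={b:-; rest ⊤}
  B1: | IN={b:-; rest ⊤} | OUT={b:-; rest ⊤}
  B2: | IN={b:-; rest ⊤} | OUT={b:-; rest ⊤}
  B3: | IN={b:-; rest ⊤} | OUT={b:-, d:-; rest ⊤}
  B4: | IN={b:-, d:-; rest ⊤} | OUT={b:-, d:-; rest ⊤}
  B5: | IN={b:-, d:-; rest ⊤} | OUT={b:-, d:-; rest ⊤}
  B6: | IN={b:-, d:-; rest ⊤} | OUT={b:-; rest ⊤}
  B7: | IN={b:-; rest ⊤} | OUT={b:-, d:-; rest ⊤}

Merge at B6: IN[B6] = OUT[B5] = {a: ⊤, b: -, c: ⊤, d: -, e: ⊤, f: ⊤}
Applying B6's transfer function to that IN value gives OUT[B6] (row B6 above).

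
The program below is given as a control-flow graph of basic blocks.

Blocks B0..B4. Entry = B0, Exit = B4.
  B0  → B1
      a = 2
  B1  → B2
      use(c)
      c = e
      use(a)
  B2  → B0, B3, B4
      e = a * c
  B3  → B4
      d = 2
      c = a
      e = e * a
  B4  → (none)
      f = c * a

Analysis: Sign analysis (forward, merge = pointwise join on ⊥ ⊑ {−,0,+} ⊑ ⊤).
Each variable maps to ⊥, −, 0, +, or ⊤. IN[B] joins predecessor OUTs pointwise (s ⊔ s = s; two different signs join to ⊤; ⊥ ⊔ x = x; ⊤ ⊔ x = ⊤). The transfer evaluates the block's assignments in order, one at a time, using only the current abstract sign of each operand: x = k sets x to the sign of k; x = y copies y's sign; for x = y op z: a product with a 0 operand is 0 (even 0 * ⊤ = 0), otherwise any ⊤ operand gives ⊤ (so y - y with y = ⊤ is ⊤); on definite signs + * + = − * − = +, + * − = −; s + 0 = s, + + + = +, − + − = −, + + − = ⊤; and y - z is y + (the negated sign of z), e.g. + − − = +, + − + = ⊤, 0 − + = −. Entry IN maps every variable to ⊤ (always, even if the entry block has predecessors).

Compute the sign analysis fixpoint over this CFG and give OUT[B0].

Answer: {a: +, b: ⊤, c: ⊤, d: ⊤, e: ⊤, f: ⊤}

Working:
Fixpoint table:
  B0: | IN=(all ⊤) | OUT={a:+; rest ⊤}
  B1: | IN={a:+; rest ⊤} | OUT={a:+; rest ⊤}
  B2: | IN={a:+; rest ⊤} | OUT={a:+; rest ⊤}
  B3: | IN={a:+; rest ⊤} | OUT={a:+, c:+, d:+; rest ⊤}
  B4: | IN={a:+; rest ⊤} | OUT={a:+; rest ⊤}

Merge at B0 (entry node, so the boundary value (all ⊤) is joined with the incoming edge(s)): IN[B0] = (all ⊤) ⊔ OUT[B2] = {a: ⊤, b: ⊤, c: ⊤, d: ⊤, e: ⊤, f: ⊤}
Applying B0's transfer function to that IN value gives OUT[B0] (row B0 above).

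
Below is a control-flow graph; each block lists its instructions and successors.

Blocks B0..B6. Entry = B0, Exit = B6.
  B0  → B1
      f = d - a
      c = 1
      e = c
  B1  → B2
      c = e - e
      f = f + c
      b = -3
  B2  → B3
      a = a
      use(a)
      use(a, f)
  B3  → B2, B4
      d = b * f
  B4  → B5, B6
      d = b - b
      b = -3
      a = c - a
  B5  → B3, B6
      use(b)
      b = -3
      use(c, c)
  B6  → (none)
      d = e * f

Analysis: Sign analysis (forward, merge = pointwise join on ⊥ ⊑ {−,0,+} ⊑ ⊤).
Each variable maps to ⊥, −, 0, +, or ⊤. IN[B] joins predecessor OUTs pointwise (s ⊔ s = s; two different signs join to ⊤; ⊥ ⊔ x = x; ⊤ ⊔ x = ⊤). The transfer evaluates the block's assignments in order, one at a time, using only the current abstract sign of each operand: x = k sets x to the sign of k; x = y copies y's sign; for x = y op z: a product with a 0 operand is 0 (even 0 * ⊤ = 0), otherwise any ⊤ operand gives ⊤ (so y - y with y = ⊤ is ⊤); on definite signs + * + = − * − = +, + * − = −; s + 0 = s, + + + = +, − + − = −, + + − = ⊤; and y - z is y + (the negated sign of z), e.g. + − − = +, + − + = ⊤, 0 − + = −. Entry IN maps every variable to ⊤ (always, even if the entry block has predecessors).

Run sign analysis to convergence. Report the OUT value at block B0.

Answer: {a: ⊤, b: ⊤, c: +, d: ⊤, e: +, f: ⊤}

Working:
Fixpoint table:
  B0:  IN=(all ⊤)  OUT={c:+, e:+; rest ⊤}
  B1:  IN={c:+, e:+; rest ⊤}  OUT={b:-, e:+; rest ⊤}
  B2:  IN={b:-, e:+; rest ⊤}  OUT={b:-, e:+; rest ⊤}
  B3:  IN={b:-, e:+; rest ⊤}  OUT={b:-, e:+; rest ⊤}
  B4:  IN={b:-, e:+; rest ⊤}  OUT={b:-, e:+; rest ⊤}
  B5:  IN={b:-, e:+; rest ⊤}  OUT={b:-, e:+; rest ⊤}
  B6:  IN={b:-, e:+; rest ⊤}  OUT={b:-, e:+; rest ⊤}

B0 is the boundary node: IN[B0] = {a: ⊤, b: ⊤, c: ⊤, d: ⊤, e: ⊤, f: ⊤}
Applying B0's transfer function to that IN value gives OUT[B0] (row B0 above).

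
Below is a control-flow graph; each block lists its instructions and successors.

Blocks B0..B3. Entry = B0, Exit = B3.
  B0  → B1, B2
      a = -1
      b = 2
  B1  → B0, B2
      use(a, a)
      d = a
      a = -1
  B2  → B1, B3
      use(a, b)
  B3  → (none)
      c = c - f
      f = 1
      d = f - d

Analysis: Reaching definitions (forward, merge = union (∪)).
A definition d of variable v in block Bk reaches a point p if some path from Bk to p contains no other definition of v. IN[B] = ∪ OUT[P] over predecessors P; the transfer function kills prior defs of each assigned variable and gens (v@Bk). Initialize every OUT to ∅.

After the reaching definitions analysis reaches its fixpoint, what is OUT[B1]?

Answer: {a@B1, b@B0, d@B1}

Working:
Per-block solution:
  B0:   IN={a@B1, b@B0, d@B1}   OUT={a@B0, b@B0, d@B1}
  B1:   IN={a@B0, a@B1, b@B0, d@B1}   OUT={a@B1, b@B0, d@B1}
  B2:   IN={a@B0, a@B1, b@B0, d@B1}   OUT={a@B0, a@B1, b@B0, d@B1}
  B3:   IN={a@B0, a@B1, b@B0, d@B1}   OUT={a@B0, a@B1, b@B0, c@B3, d@B3, f@B3}

Merge at B1: IN[B1] = OUT[B0] ⊔ OUT[B2] = {a@B0, a@B1, b@B0, d@B1}
Applying B1's transfer function to that IN value gives OUT[B1] (row B1 above).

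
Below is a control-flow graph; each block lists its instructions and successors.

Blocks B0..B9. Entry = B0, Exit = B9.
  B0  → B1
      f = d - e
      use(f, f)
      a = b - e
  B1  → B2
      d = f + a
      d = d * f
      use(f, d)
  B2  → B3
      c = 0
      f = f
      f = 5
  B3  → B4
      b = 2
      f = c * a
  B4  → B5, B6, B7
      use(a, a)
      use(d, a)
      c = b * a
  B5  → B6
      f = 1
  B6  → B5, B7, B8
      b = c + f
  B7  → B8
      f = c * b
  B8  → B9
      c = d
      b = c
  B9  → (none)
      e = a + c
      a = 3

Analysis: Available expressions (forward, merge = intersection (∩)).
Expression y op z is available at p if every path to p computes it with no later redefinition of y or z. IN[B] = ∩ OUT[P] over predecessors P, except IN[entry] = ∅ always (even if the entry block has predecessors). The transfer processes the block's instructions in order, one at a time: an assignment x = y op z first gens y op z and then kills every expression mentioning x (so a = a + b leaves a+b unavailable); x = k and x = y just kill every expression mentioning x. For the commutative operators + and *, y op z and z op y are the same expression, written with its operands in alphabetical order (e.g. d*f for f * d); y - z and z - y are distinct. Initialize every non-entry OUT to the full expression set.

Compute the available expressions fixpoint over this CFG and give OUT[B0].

Answer: {b-e, d-e}

Working:
Per-block solution:
  B0:   IN={}   OUT={b-e, d-e}
  B1:   IN={b-e, d-e}   OUT={a+f, b-e}
  B2:   IN={a+f, b-e}   OUT={b-e}
  B3:   IN={b-e}   OUT={a*c}
  B4:   IN={a*c}   OUT={a*b}
  B5:   IN={}   OUT={}
  B6:   IN={}   OUT={c+f}
  B7:   IN={}   OUT={b*c}
  B8:   IN={}   OUT={}
  B9:   IN={}   OUT={}

B0 is the boundary node: IN[B0] = {}
Applying B0's transfer function to that IN value gives OUT[B0] (row B0 above).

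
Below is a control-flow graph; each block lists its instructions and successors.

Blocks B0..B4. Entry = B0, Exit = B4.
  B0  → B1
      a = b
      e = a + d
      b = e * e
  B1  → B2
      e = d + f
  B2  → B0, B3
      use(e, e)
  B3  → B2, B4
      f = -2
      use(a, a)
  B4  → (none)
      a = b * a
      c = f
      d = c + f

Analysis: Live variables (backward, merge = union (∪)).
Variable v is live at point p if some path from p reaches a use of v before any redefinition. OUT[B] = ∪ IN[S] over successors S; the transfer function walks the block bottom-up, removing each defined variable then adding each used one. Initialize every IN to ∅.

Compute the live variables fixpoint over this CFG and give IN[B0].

Per-block solution:
  B0: | IN={b, d, f} | OUT={a, b, d, f}
  B1: | IN={a, b, d, f} | OUT={a, b, d, e, f}
  B2: | IN={a, b, d, e, f} | OUT={a, b, d, e, f}
  B3: | IN={a, b, d, e} | OUT={a, b, d, e, f}
  B4: | IN={a, b, f} | OUT={}

Merge at B0: OUT[B0] = IN[B1] = {a, b, d, f}
Applying B0's transfer function to that OUT value gives IN[B0] (row B0 above).

Answer: {b, d, f}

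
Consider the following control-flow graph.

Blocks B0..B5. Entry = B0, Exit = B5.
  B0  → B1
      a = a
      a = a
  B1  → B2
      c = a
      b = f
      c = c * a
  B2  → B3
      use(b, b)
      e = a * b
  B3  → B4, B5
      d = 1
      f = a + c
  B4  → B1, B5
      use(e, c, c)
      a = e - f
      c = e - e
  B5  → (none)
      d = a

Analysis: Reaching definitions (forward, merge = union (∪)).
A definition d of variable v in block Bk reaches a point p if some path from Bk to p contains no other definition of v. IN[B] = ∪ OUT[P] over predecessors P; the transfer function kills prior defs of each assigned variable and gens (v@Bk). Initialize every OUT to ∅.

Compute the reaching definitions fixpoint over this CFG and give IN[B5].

Answer: {a@B0, a@B4, b@B1, c@B1, c@B4, d@B3, e@B2, f@B3}

Derivation:
Fixpoint table:
  B0:   IN={}   OUT={a@B0}
  B1:   IN={a@B0, a@B4, b@B1, c@B4, d@B3, e@B2, f@B3}   OUT={a@B0, a@B4, b@B1, c@B1, d@B3, e@B2, f@B3}
  B2:   IN={a@B0, a@B4, b@B1, c@B1, d@B3, e@B2, f@B3}   OUT={a@B0, a@B4, b@B1, c@B1, d@B3, e@B2, f@B3}
  B3:   IN={a@B0, a@B4, b@B1, c@B1, d@B3, e@B2, f@B3}   OUT={a@B0, a@B4, b@B1, c@B1, d@B3, e@B2, f@B3}
  B4:   IN={a@B0, a@B4, b@B1, c@B1, d@B3, e@B2, f@B3}   OUT={a@B4, b@B1, c@B4, d@B3, e@B2, f@B3}
  B5:   IN={a@B0, a@B4, b@B1, c@B1, c@B4, d@B3, e@B2, f@B3}   OUT={a@B0, a@B4, b@B1, c@B1, c@B4, d@B5, e@B2, f@B3}

Merge at B5: IN[B5] = OUT[B3] ⊔ OUT[B4] = {a@B0, a@B4, b@B1, c@B1, c@B4, d@B3, e@B2, f@B3}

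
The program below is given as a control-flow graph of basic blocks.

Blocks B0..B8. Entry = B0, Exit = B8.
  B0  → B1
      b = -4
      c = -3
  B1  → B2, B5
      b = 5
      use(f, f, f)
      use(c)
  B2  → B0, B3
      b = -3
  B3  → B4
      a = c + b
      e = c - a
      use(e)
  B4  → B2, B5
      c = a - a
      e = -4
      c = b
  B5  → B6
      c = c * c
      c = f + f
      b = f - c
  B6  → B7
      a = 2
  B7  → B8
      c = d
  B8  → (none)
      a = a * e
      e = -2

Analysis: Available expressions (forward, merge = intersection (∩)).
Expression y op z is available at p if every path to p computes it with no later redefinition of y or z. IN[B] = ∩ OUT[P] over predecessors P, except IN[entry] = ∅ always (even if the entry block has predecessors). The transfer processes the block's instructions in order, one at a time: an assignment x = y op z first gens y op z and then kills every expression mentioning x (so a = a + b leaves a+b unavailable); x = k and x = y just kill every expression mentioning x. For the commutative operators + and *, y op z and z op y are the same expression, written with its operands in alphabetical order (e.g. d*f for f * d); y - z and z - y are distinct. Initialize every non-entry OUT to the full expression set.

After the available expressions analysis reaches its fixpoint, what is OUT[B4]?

Per-block solution:
  B0:   IN={}   OUT={}
  B1:   IN={}   OUT={}
  B2:   IN={}   OUT={}
  B3:   IN={}   OUT={b+c, c-a}
  B4:   IN={b+c, c-a}   OUT={a-a}
  B5:   IN={}   OUT={f+f, f-c}
  B6:   IN={f+f, f-c}   OUT={f+f, f-c}
  B7:   IN={f+f, f-c}   OUT={f+f}
  B8:   IN={f+f}   OUT={f+f}

Merge at B4: IN[B4] = OUT[B3] = {b+c, c-a}
Applying B4's transfer function to that IN value gives OUT[B4] (row B4 above).

Answer: {a-a}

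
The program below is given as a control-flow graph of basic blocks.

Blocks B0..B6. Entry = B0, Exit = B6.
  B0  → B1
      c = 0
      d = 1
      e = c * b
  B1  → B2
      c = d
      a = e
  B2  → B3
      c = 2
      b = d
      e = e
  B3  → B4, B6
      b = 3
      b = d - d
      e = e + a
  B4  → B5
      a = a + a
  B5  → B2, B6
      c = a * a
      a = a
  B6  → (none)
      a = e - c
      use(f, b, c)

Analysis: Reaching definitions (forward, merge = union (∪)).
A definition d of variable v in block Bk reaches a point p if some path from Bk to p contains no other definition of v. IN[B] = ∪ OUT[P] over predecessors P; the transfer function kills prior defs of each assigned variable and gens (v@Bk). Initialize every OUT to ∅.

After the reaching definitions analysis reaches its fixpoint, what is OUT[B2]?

Converged values:
  B0:  IN={}  OUT={c@B0, d@B0, e@B0}
  B1:  IN={c@B0, d@B0, e@B0}  OUT={a@B1, c@B1, d@B0, e@B0}
  B2:  IN={a@B1, a@B5, b@B3, c@B1, c@B5, d@B0, e@B0, e@B3}  OUT={a@B1, a@B5, b@B2, c@B2, d@B0, e@B2}
  B3:  IN={a@B1, a@B5, b@B2, c@B2, d@B0, e@B2}  OUT={a@B1, a@B5, b@B3, c@B2, d@B0, e@B3}
  B4:  IN={a@B1, a@B5, b@B3, c@B2, d@B0, e@B3}  OUT={a@B4, b@B3, c@B2, d@B0, e@B3}
  B5:  IN={a@B4, b@B3, c@B2, d@B0, e@B3}  OUT={a@B5, b@B3, c@B5, d@B0, e@B3}
  B6:  IN={a@B1, a@B5, b@B3, c@B2, c@B5, d@B0, e@B3}  OUT={a@B6, b@B3, c@B2, c@B5, d@B0, e@B3}

Merge at B2: IN[B2] = OUT[B1] ⊔ OUT[B5] = {a@B1, a@B5, b@B3, c@B1, c@B5, d@B0, e@B0, e@B3}
Applying B2's transfer function to that IN value gives OUT[B2] (row B2 above).

Answer: {a@B1, a@B5, b@B2, c@B2, d@B0, e@B2}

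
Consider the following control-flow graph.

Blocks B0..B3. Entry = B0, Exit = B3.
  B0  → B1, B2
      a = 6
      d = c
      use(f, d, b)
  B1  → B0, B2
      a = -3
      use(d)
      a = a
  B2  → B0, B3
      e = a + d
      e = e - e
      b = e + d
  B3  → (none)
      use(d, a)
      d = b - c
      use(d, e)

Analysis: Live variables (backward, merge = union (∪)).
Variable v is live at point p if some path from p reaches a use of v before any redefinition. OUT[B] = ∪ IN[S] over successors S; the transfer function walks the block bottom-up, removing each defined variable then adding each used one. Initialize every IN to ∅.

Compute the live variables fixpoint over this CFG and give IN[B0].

Answer: {b, c, f}

Derivation:
Per-block solution:
  B0:   IN={b, c, f}   OUT={a, b, c, d, f}
  B1:   IN={b, c, d, f}   OUT={a, b, c, d, f}
  B2:   IN={a, c, d, f}   OUT={a, b, c, d, e, f}
  B3:   IN={a, b, c, d, e}   OUT={}

Merge at B0: OUT[B0] = IN[B1] ⊔ IN[B2] = {a, b, c, d, f}
Applying B0's transfer function to that OUT value gives IN[B0] (row B0 above).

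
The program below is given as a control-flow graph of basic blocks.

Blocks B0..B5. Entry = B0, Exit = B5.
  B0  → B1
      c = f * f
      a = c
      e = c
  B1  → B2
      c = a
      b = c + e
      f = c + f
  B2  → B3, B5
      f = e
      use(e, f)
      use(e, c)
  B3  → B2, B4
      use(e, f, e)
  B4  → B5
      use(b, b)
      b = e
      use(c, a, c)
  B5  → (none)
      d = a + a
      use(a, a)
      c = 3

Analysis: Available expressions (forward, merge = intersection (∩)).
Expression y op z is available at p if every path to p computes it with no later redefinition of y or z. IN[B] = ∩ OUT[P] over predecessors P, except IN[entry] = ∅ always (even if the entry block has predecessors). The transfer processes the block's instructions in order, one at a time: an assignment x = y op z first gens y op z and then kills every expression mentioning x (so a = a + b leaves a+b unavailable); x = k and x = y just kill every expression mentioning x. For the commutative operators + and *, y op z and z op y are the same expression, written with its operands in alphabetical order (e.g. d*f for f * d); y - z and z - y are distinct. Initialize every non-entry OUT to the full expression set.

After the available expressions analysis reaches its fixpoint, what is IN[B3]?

Answer: {c+e}

Working:
Fixpoint table:
  B0:   IN={}   OUT={f*f}
  B1:   IN={f*f}   OUT={c+e}
  B2:   IN={c+e}   OUT={c+e}
  B3:   IN={c+e}   OUT={c+e}
  B4:   IN={c+e}   OUT={c+e}
  B5:   IN={c+e}   OUT={a+a}

Merge at B3: IN[B3] = OUT[B2] = {c+e}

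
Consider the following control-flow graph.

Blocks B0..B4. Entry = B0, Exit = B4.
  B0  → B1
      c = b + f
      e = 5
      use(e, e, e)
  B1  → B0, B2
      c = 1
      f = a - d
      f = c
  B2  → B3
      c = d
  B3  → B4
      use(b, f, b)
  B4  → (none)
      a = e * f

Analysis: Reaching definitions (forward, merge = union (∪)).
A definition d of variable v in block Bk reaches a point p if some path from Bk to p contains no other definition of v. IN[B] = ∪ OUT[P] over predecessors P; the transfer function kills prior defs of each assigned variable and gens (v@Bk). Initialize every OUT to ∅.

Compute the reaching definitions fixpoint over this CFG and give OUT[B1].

Per-block solution:
  B0: | IN={c@B1, e@B0, f@B1} | OUT={c@B0, e@B0, f@B1}
  B1: | IN={c@B0, e@B0, f@B1} | OUT={c@B1, e@B0, f@B1}
  B2: | IN={c@B1, e@B0, f@B1} | OUT={c@B2, e@B0, f@B1}
  B3: | IN={c@B2, e@B0, f@B1} | OUT={c@B2, e@B0, f@B1}
  B4: | IN={c@B2, e@B0, f@B1} | OUT={a@B4, c@B2, e@B0, f@B1}

Merge at B1: IN[B1] = OUT[B0] = {c@B0, e@B0, f@B1}
Applying B1's transfer function to that IN value gives OUT[B1] (row B1 above).

Answer: {c@B1, e@B0, f@B1}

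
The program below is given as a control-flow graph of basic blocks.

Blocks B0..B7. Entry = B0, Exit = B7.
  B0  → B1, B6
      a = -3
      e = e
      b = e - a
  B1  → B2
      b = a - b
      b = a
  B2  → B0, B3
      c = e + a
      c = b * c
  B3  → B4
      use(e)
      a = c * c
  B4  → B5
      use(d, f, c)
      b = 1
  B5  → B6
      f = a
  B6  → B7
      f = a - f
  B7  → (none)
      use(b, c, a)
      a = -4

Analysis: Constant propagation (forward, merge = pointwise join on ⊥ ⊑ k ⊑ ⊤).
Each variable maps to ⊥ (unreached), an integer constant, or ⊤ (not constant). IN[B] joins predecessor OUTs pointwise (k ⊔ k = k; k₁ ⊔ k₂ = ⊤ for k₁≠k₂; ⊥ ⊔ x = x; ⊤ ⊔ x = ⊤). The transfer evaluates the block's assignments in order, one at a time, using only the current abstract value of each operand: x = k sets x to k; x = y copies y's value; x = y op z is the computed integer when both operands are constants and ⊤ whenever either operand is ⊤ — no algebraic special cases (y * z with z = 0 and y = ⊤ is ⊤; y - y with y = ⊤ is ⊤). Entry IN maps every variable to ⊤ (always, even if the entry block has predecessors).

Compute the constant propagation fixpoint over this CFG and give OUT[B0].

Answer: {a: -3, b: ⊤, c: ⊤, d: ⊤, e: ⊤, f: ⊤}

Working:
Per-block solution:
  B0:  IN=(all ⊤)  OUT={a:-3; rest ⊤}
  B1:  IN={a:-3; rest ⊤}  OUT={a:-3, b:-3; rest ⊤}
  B2:  IN={a:-3, b:-3; rest ⊤}  OUT={a:-3, b:-3; rest ⊤}
  B3:  IN={a:-3, b:-3; rest ⊤}  OUT={b:-3; rest ⊤}
  B4:  IN={b:-3; rest ⊤}  OUT={b:1; rest ⊤}
  B5:  IN={b:1; rest ⊤}  OUT={b:1; rest ⊤}
  B6:  IN=(all ⊤)  OUT=(all ⊤)
  B7:  IN=(all ⊤)  OUT={a:-4; rest ⊤}

Merge at B0 (entry node, so the boundary value (all ⊤) is joined with the incoming edge(s)): IN[B0] = (all ⊤) ⊔ OUT[B2] = {a: ⊤, b: ⊤, c: ⊤, d: ⊤, e: ⊤, f: ⊤}
Applying B0's transfer function to that IN value gives OUT[B0] (row B0 above).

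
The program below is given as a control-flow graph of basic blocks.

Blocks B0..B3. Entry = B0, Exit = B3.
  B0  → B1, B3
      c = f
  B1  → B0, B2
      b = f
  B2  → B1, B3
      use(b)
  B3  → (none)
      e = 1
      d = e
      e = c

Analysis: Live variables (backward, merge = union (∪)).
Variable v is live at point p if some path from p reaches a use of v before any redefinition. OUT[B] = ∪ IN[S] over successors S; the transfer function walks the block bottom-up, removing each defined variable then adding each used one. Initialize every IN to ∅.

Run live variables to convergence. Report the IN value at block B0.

Fixpoint table:
  B0:  IN={f}  OUT={c, f}
  B1:  IN={c, f}  OUT={b, c, f}
  B2:  IN={b, c, f}  OUT={c, f}
  B3:  IN={c}  OUT={}

Merge at B0: OUT[B0] = IN[B1] ⊔ IN[B3] = {c, f}
Applying B0's transfer function to that OUT value gives IN[B0] (row B0 above).

Answer: {f}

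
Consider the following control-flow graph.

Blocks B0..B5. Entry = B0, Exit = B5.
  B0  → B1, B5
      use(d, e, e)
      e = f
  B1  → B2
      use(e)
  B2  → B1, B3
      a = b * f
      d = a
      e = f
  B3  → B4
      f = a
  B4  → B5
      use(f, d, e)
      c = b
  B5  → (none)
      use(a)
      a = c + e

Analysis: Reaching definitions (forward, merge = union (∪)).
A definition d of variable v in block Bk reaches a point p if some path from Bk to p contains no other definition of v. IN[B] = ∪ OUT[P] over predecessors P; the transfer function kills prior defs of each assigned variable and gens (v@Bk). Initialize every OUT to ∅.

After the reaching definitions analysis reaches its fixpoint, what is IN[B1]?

Answer: {a@B2, d@B2, e@B0, e@B2}

Derivation:
Per-block solution:
  B0:   IN={}   OUT={e@B0}
  B1:   IN={a@B2, d@B2, e@B0, e@B2}   OUT={a@B2, d@B2, e@B0, e@B2}
  B2:   IN={a@B2, d@B2, e@B0, e@B2}   OUT={a@B2, d@B2, e@B2}
  B3:   IN={a@B2, d@B2, e@B2}   OUT={a@B2, d@B2, e@B2, f@B3}
  B4:   IN={a@B2, d@B2, e@B2, f@B3}   OUT={a@B2, c@B4, d@B2, e@B2, f@B3}
  B5:   IN={a@B2, c@B4, d@B2, e@B0, e@B2, f@B3}   OUT={a@B5, c@B4, d@B2, e@B0, e@B2, f@B3}

Merge at B1: IN[B1] = OUT[B0] ⊔ OUT[B2] = {a@B2, d@B2, e@B0, e@B2}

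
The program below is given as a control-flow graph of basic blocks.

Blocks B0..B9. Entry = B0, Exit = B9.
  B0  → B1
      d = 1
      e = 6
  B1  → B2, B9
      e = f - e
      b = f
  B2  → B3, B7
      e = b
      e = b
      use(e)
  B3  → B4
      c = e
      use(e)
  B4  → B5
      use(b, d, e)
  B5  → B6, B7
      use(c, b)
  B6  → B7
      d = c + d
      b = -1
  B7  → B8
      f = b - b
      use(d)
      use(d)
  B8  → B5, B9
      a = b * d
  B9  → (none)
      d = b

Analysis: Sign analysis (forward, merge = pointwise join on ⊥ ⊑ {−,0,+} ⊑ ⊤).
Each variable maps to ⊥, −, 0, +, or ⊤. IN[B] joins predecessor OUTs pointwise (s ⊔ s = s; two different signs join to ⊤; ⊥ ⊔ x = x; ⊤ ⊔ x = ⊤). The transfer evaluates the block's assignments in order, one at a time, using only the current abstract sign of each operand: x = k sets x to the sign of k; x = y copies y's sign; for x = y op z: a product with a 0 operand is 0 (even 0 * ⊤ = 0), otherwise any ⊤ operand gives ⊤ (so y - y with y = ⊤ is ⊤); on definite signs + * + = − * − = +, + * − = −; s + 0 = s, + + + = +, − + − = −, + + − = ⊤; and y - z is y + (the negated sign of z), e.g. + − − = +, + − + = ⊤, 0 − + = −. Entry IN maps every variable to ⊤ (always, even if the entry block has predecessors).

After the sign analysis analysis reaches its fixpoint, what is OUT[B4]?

Fixpoint table:
  B0:   IN=(all ⊤)   OUT={d:+, e:+; rest ⊤}
  B1:   IN={d:+, e:+; rest ⊤}   OUT={d:+; rest ⊤}
  B2:   IN={d:+; rest ⊤}   OUT={d:+; rest ⊤}
  B3:   IN={d:+; rest ⊤}   OUT={d:+; rest ⊤}
  B4:   IN={d:+; rest ⊤}   OUT={d:+; rest ⊤}
  B5:   IN=(all ⊤)   OUT=(all ⊤)
  B6:   IN=(all ⊤)   OUT={b:-; rest ⊤}
  B7:   IN=(all ⊤)   OUT=(all ⊤)
  B8:   IN=(all ⊤)   OUT=(all ⊤)
  B9:   IN=(all ⊤)   OUT=(all ⊤)

Merge at B4: IN[B4] = OUT[B3] = {a: ⊤, b: ⊤, c: ⊤, d: +, e: ⊤, f: ⊤}
Applying B4's transfer function to that IN value gives OUT[B4] (row B4 above).

Answer: {a: ⊤, b: ⊤, c: ⊤, d: +, e: ⊤, f: ⊤}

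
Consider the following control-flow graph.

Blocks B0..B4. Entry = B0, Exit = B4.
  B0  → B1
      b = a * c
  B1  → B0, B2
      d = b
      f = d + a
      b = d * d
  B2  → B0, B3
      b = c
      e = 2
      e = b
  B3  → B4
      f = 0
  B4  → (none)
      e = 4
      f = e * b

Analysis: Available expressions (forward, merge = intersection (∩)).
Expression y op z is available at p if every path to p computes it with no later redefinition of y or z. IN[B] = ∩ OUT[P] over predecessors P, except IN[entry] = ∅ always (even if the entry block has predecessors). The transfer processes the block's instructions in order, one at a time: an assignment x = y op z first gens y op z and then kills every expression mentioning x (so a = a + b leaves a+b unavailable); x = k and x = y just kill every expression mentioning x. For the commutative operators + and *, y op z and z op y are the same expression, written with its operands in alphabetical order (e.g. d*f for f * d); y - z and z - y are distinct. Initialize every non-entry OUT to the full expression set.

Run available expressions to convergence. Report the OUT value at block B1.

Fixpoint table:
  B0: | IN={} | OUT={a*c}
  B1: | IN={a*c} | OUT={a*c, a+d, d*d}
  B2: | IN={a*c, a+d, d*d} | OUT={a*c, a+d, d*d}
  B3: | IN={a*c, a+d, d*d} | OUT={a*c, a+d, d*d}
  B4: | IN={a*c, a+d, d*d} | OUT={a*c, a+d, b*e, d*d}

Merge at B1: IN[B1] = OUT[B0] = {a*c}
Applying B1's transfer function to that IN value gives OUT[B1] (row B1 above).

Answer: {a*c, a+d, d*d}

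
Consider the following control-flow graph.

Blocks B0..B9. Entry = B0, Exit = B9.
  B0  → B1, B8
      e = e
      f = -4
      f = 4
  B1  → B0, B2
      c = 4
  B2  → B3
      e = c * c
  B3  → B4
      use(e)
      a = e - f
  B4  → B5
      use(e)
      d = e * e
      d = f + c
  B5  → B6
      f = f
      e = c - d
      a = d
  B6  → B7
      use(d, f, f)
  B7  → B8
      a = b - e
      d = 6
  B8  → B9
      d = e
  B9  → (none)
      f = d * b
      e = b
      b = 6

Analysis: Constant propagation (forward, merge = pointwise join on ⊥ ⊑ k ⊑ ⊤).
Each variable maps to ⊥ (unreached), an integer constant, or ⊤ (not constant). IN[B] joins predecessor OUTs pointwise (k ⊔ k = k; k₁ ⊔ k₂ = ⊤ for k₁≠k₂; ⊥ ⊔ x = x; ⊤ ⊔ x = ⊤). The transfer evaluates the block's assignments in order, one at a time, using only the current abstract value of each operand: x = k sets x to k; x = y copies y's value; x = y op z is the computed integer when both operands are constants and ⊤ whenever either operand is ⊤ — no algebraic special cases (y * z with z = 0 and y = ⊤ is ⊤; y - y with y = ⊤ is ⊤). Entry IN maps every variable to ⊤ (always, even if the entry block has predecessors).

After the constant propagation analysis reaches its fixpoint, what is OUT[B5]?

Answer: {a: 8, b: ⊤, c: 4, d: 8, e: -4, f: 4}

Working:
Per-block solution:
  B0:  IN=(all ⊤)  OUT={f:4; rest ⊤}
  B1:  IN={f:4; rest ⊤}  OUT={c:4, f:4; rest ⊤}
  B2:  IN={c:4, f:4; rest ⊤}  OUT={c:4, e:16, f:4; rest ⊤}
  B3:  IN={c:4, e:16, f:4; rest ⊤}  OUT={a:12, c:4, e:16, f:4; rest ⊤}
  B4:  IN={a:12, c:4, e:16, f:4; rest ⊤}  OUT={a:12, c:4, d:8, e:16, f:4; rest ⊤}
  B5:  IN={a:12, c:4, d:8, e:16, f:4; rest ⊤}  OUT={a:8, c:4, d:8, e:-4, f:4; rest ⊤}
  B6:  IN={a:8, c:4, d:8, e:-4, f:4; rest ⊤}  OUT={a:8, c:4, d:8, e:-4, f:4; rest ⊤}
  B7:  IN={a:8, c:4, d:8, e:-4, f:4; rest ⊤}  OUT={c:4, d:6, e:-4, f:4; rest ⊤}
  B8:  IN={f:4; rest ⊤}  OUT={f:4; rest ⊤}
  B9:  IN={f:4; rest ⊤}  OUT={b:6; rest ⊤}

Merge at B5: IN[B5] = OUT[B4] = {a: 12, b: ⊤, c: 4, d: 8, e: 16, f: 4}
Applying B5's transfer function to that IN value gives OUT[B5] (row B5 above).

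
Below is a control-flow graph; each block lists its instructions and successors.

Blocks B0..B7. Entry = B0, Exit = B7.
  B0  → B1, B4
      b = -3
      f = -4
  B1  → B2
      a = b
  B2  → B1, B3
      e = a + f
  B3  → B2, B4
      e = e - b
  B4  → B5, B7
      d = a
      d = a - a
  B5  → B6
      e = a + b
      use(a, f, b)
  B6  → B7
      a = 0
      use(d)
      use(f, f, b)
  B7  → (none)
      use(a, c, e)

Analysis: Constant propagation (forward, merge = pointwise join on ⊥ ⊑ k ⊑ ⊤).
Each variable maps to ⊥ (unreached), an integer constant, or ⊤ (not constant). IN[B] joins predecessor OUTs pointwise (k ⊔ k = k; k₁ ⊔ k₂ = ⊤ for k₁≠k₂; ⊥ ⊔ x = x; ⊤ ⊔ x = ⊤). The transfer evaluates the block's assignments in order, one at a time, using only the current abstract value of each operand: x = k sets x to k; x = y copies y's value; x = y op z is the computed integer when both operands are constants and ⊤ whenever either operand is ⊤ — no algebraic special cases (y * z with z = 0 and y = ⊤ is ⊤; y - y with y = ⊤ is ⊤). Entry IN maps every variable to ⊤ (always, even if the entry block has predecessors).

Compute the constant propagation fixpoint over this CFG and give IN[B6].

Fixpoint table:
  B0:   IN=(all ⊤)   OUT={b:-3, f:-4; rest ⊤}
  B1:   IN={b:-3, f:-4; rest ⊤}   OUT={a:-3, b:-3, f:-4; rest ⊤}
  B2:   IN={a:-3, b:-3, f:-4; rest ⊤}   OUT={a:-3, b:-3, e:-7, f:-4; rest ⊤}
  B3:   IN={a:-3, b:-3, e:-7, f:-4; rest ⊤}   OUT={a:-3, b:-3, e:-4, f:-4; rest ⊤}
  B4:   IN={b:-3, f:-4; rest ⊤}   OUT={b:-3, f:-4; rest ⊤}
  B5:   IN={b:-3, f:-4; rest ⊤}   OUT={b:-3, f:-4; rest ⊤}
  B6:   IN={b:-3, f:-4; rest ⊤}   OUT={a:0, b:-3, f:-4; rest ⊤}
  B7:   IN={b:-3, f:-4; rest ⊤}   OUT={b:-3, f:-4; rest ⊤}

Merge at B6: IN[B6] = OUT[B5] = {a: ⊤, b: -3, c: ⊤, d: ⊤, e: ⊤, f: -4}

Answer: {a: ⊤, b: -3, c: ⊤, d: ⊤, e: ⊤, f: -4}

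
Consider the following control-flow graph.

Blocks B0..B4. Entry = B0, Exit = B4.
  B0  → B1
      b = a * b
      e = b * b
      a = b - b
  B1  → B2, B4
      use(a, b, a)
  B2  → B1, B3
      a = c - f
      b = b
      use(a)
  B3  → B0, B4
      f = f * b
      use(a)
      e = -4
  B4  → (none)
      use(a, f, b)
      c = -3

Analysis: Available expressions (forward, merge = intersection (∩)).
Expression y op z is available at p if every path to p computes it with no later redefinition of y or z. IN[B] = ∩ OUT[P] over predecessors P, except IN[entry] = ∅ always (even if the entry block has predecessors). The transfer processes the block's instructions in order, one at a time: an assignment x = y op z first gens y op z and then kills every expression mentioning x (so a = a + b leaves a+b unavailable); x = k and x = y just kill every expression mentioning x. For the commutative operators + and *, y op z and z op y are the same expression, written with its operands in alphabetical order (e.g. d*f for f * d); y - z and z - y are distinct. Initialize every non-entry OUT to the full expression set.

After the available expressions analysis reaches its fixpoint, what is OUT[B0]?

Answer: {b*b, b-b}

Derivation:
Per-block solution:
  B0:  IN={}  OUT={b*b, b-b}
  B1:  IN={}  OUT={}
  B2:  IN={}  OUT={c-f}
  B3:  IN={c-f}  OUT={}
  B4:  IN={}  OUT={}

Merge at B0 (entry node, so the boundary value {} is joined with the incoming edge(s)): IN[B0] = {} ∩ OUT[B3] = {}
Applying B0's transfer function to that IN value gives OUT[B0] (row B0 above).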